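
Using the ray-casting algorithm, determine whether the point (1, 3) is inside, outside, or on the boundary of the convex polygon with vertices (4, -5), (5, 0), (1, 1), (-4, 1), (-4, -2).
The point (1, 3) lies strictly outside the polygon

Cast a horizontal ray to the right from the query point and count how many polygon edges it crosses (each edge strictly once or zero times, handled with the usual half-open convention). 
Parity of crossings → even ⇒ outside.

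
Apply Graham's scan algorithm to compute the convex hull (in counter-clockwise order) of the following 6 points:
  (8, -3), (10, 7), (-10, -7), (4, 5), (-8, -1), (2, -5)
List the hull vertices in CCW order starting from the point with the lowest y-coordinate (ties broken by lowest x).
Hull (CCW) = [(-10, -7), (2, -5), (8, -3), (10, 7), (4, 5), (-8, -1)]

Graham scan procedure:
  1. Find the pivot p₀ = point with lowest y (tie → lowest x): (-10, -7).
  2. Sort the remaining points by polar angle around p₀.
  3. Walk through sorted points, maintaining a stack; pop the top while the last three entries make a non-left turn (cross product ≤ 0).
  4. Final stack is the convex hull in CCW order: (-10, -7), (2, -5), (8, -3), (10, 7), (4, 5), (-8, -1).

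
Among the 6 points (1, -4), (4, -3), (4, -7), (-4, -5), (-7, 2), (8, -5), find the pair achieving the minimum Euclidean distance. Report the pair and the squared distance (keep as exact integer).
Pair = ((1, -4), (4, -3)); squared distance = 10

Compute all C(6, 2) = 15 pairwise squared distances (x_i − x_j)² + (y_i − y_j)². The minimum is 10, attained by the pair ((1, -4), (4, -3)).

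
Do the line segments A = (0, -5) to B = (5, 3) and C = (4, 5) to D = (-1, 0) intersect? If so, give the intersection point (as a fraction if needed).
No (intersection of containing lines falls outside at least one segment)

Parametrize and solve: t = 2, s = -6/5. At least one of these is outside [0, 1], so the segments do not intersect.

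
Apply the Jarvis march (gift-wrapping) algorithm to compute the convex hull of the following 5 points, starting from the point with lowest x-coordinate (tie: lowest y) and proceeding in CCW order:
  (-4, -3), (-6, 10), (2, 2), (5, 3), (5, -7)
Hull (CCW) = [(-6, 10), (-4, -3), (5, -7), (5, 3)]

Jarvis march: at each step, from the current hull vertex p, select the next vertex q as the point such that every other point lies strictly to the left of (or on) the directed line p → q. (Equivalently: for every other point r, the cross product (q − p) × (r − p) ≥ 0.)
Starting point (lowest x, tie lowest y): (-6, 10). Wrap until returning to start. Resulting hull: (-6, 10), (-4, -3), (5, -7), (5, 3).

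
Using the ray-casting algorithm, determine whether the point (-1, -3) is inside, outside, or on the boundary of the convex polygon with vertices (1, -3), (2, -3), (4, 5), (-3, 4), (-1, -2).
The point (-1, -3) lies strictly outside the polygon

Cast a horizontal ray to the right from the query point and count how many polygon edges it crosses (each edge strictly once or zero times, handled with the usual half-open convention). 
Parity of crossings → even ⇒ outside.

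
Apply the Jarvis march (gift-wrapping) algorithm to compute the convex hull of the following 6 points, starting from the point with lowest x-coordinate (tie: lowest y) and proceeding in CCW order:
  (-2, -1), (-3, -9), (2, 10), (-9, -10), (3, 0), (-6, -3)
Hull (CCW) = [(-9, -10), (-3, -9), (3, 0), (2, 10), (-6, -3)]

Jarvis march: at each step, from the current hull vertex p, select the next vertex q as the point such that every other point lies strictly to the left of (or on) the directed line p → q. (Equivalently: for every other point r, the cross product (q − p) × (r − p) ≥ 0.)
Starting point (lowest x, tie lowest y): (-9, -10). Wrap until returning to start. Resulting hull: (-9, -10), (-3, -9), (3, 0), (2, 10), (-6, -3).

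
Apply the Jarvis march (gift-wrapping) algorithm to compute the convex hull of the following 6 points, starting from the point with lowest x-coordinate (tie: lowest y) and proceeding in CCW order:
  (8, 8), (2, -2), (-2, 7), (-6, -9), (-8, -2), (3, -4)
Hull (CCW) = [(-8, -2), (-6, -9), (3, -4), (8, 8), (-2, 7)]

Jarvis march: at each step, from the current hull vertex p, select the next vertex q as the point such that every other point lies strictly to the left of (or on) the directed line p → q. (Equivalently: for every other point r, the cross product (q − p) × (r − p) ≥ 0.)
Starting point (lowest x, tie lowest y): (-8, -2). Wrap until returning to start. Resulting hull: (-8, -2), (-6, -9), (3, -4), (8, 8), (-2, 7).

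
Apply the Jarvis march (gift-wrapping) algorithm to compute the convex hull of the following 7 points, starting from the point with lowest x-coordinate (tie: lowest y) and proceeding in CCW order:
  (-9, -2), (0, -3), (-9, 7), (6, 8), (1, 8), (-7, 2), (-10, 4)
Hull (CCW) = [(-10, 4), (-9, -2), (0, -3), (6, 8), (1, 8), (-9, 7)]

Jarvis march: at each step, from the current hull vertex p, select the next vertex q as the point such that every other point lies strictly to the left of (or on) the directed line p → q. (Equivalently: for every other point r, the cross product (q − p) × (r − p) ≥ 0.)
Starting point (lowest x, tie lowest y): (-10, 4). Wrap until returning to start. Resulting hull: (-10, 4), (-9, -2), (0, -3), (6, 8), (1, 8), (-9, 7).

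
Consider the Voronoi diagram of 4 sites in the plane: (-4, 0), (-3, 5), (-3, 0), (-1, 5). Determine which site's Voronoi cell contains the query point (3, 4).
Nearest site = (-1, 5)

The Voronoi cell of site s contains exactly those query points closer to s than to any other site. Compute squared distances from q = (3, 4) to each site:
  (-1 − 3)² + (5 − 4)² = 17
  (-3 − 3)² + (5 − 4)² = 37
  (-3 − 3)² + (0 − 4)² = 52
  (-4 − 3)² + (0 − 4)² = 65
Minimum is attained by (-1, 5), so q lies in its Voronoi cell.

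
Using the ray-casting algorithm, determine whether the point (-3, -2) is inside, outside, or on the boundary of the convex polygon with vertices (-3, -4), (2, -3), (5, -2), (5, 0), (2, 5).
The point (-3, -2) lies strictly outside the polygon

Cast a horizontal ray to the right from the query point and count how many polygon edges it crosses (each edge strictly once or zero times, handled with the usual half-open convention). 
Parity of crossings → even ⇒ outside.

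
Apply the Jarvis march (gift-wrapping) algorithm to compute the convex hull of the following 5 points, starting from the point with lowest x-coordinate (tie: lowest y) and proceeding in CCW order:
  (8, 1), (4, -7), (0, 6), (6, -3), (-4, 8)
Hull (CCW) = [(-4, 8), (4, -7), (8, 1), (0, 6)]

Jarvis march: at each step, from the current hull vertex p, select the next vertex q as the point such that every other point lies strictly to the left of (or on) the directed line p → q. (Equivalently: for every other point r, the cross product (q − p) × (r − p) ≥ 0.)
Starting point (lowest x, tie lowest y): (-4, 8). Wrap until returning to start. Resulting hull: (-4, 8), (4, -7), (8, 1), (0, 6).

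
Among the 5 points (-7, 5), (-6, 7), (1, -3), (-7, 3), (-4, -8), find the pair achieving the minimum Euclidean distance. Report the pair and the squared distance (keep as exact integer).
Pair = ((-7, 5), (-7, 3)); squared distance = 4

Compute all C(5, 2) = 10 pairwise squared distances (x_i − x_j)² + (y_i − y_j)². The minimum is 4, attained by the pair ((-7, 5), (-7, 3)).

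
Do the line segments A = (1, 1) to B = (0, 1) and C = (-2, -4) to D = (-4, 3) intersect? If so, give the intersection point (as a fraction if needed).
No (intersection of containing lines falls outside at least one segment)

Parametrize and solve: t = 31/7, s = 5/7. At least one of these is outside [0, 1], so the segments do not intersect.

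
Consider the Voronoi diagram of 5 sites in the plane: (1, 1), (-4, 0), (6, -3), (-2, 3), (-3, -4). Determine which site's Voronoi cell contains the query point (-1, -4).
Nearest site = (-3, -4)

The Voronoi cell of site s contains exactly those query points closer to s than to any other site. Compute squared distances from q = (-1, -4) to each site:
  (-3 − -1)² + (-4 − -4)² = 4
  (-4 − -1)² + (0 − -4)² = 25
  (1 − -1)² + (1 − -4)² = 29
  (-2 − -1)² + (3 − -4)² = 50
  (6 − -1)² + (-3 − -4)² = 50
Minimum is attained by (-3, -4), so q lies in its Voronoi cell.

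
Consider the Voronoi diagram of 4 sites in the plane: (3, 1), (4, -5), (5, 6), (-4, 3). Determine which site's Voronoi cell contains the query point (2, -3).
Nearest site = (4, -5)

The Voronoi cell of site s contains exactly those query points closer to s than to any other site. Compute squared distances from q = (2, -3) to each site:
  (4 − 2)² + (-5 − -3)² = 8
  (3 − 2)² + (1 − -3)² = 17
  (-4 − 2)² + (3 − -3)² = 72
  (5 − 2)² + (6 − -3)² = 90
Minimum is attained by (4, -5), so q lies in its Voronoi cell.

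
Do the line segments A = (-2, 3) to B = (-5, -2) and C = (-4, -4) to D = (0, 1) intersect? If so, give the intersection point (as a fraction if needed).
No (intersection of containing lines falls outside at least one segment)

Parametrize and solve: t = 18/5, s = -11/5. At least one of these is outside [0, 1], so the segments do not intersect.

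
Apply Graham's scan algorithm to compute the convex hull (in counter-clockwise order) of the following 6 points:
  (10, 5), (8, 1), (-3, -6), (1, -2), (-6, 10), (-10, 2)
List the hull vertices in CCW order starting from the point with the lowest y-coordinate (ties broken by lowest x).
Hull (CCW) = [(-3, -6), (8, 1), (10, 5), (-6, 10), (-10, 2)]

Graham scan procedure:
  1. Find the pivot p₀ = point with lowest y (tie → lowest x): (-3, -6).
  2. Sort the remaining points by polar angle around p₀.
  3. Walk through sorted points, maintaining a stack; pop the top while the last three entries make a non-left turn (cross product ≤ 0).
  4. Final stack is the convex hull in CCW order: (-3, -6), (8, 1), (10, 5), (-6, 10), (-10, 2).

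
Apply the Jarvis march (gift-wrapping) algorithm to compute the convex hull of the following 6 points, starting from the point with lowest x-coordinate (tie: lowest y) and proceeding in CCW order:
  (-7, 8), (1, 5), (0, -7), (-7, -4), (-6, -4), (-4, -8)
Hull (CCW) = [(-7, -4), (-4, -8), (0, -7), (1, 5), (-7, 8)]

Jarvis march: at each step, from the current hull vertex p, select the next vertex q as the point such that every other point lies strictly to the left of (or on) the directed line p → q. (Equivalently: for every other point r, the cross product (q − p) × (r − p) ≥ 0.)
Starting point (lowest x, tie lowest y): (-7, -4). Wrap until returning to start. Resulting hull: (-7, -4), (-4, -8), (0, -7), (1, 5), (-7, 8).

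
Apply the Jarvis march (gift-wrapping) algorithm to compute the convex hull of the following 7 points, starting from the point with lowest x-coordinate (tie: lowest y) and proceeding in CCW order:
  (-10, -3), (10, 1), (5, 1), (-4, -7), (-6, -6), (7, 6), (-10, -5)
Hull (CCW) = [(-10, -5), (-4, -7), (10, 1), (7, 6), (-10, -3)]

Jarvis march: at each step, from the current hull vertex p, select the next vertex q as the point such that every other point lies strictly to the left of (or on) the directed line p → q. (Equivalently: for every other point r, the cross product (q − p) × (r − p) ≥ 0.)
Starting point (lowest x, tie lowest y): (-10, -5). Wrap until returning to start. Resulting hull: (-10, -5), (-4, -7), (10, 1), (7, 6), (-10, -3).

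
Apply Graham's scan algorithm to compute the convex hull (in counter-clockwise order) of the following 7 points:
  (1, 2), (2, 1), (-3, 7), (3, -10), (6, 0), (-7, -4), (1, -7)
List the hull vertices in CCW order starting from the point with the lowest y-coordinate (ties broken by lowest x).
Hull (CCW) = [(3, -10), (6, 0), (-3, 7), (-7, -4)]

Graham scan procedure:
  1. Find the pivot p₀ = point with lowest y (tie → lowest x): (3, -10).
  2. Sort the remaining points by polar angle around p₀.
  3. Walk through sorted points, maintaining a stack; pop the top while the last three entries make a non-left turn (cross product ≤ 0).
  4. Final stack is the convex hull in CCW order: (3, -10), (6, 0), (-3, 7), (-7, -4).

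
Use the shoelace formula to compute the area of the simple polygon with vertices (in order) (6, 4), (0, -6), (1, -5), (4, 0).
Area = 3

Shoelace formula: Area = (1/2) |Σ_i (x_i · y_{i+1} − x_{i+1} · y_i)| (indices mod n). Compute each cross term:
  (6)(-6) − (0)(4) = -36
  (0)(-5) − (1)(-6) = 6
  (1)(0) − (4)(-5) = 20
  (4)(4) − (6)(0) = 16
Sum = 6, so (signed) Area = 6/2 = 3, |Area| = 3.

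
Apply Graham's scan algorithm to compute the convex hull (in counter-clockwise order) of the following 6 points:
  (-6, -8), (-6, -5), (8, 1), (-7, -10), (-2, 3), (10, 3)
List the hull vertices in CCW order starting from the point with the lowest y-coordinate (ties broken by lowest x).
Hull (CCW) = [(-7, -10), (8, 1), (10, 3), (-2, 3), (-6, -5)]

Graham scan procedure:
  1. Find the pivot p₀ = point with lowest y (tie → lowest x): (-7, -10).
  2. Sort the remaining points by polar angle around p₀.
  3. Walk through sorted points, maintaining a stack; pop the top while the last three entries make a non-left turn (cross product ≤ 0).
  4. Final stack is the convex hull in CCW order: (-7, -10), (8, 1), (10, 3), (-2, 3), (-6, -5).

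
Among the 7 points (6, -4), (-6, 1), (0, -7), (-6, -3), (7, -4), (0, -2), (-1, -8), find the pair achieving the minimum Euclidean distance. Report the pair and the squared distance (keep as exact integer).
Pair = ((6, -4), (7, -4)); squared distance = 1

Compute all C(7, 2) = 21 pairwise squared distances (x_i − x_j)² + (y_i − y_j)². The minimum is 1, attained by the pair ((6, -4), (7, -4)).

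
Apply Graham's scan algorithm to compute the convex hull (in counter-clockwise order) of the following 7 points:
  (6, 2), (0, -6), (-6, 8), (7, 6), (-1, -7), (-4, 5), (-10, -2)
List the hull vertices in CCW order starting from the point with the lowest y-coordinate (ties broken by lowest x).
Hull (CCW) = [(-1, -7), (0, -6), (6, 2), (7, 6), (-6, 8), (-10, -2)]

Graham scan procedure:
  1. Find the pivot p₀ = point with lowest y (tie → lowest x): (-1, -7).
  2. Sort the remaining points by polar angle around p₀.
  3. Walk through sorted points, maintaining a stack; pop the top while the last three entries make a non-left turn (cross product ≤ 0).
  4. Final stack is the convex hull in CCW order: (-1, -7), (0, -6), (6, 2), (7, 6), (-6, 8), (-10, -2).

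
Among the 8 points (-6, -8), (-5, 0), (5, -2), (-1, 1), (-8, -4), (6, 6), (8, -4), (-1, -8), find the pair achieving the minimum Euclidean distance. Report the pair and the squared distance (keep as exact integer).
Pair = ((5, -2), (8, -4)); squared distance = 13

Compute all C(8, 2) = 28 pairwise squared distances (x_i − x_j)² + (y_i − y_j)². The minimum is 13, attained by the pair ((5, -2), (8, -4)).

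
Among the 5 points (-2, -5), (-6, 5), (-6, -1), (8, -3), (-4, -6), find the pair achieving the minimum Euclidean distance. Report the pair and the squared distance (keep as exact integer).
Pair = ((-2, -5), (-4, -6)); squared distance = 5

Compute all C(5, 2) = 10 pairwise squared distances (x_i − x_j)² + (y_i − y_j)². The minimum is 5, attained by the pair ((-2, -5), (-4, -6)).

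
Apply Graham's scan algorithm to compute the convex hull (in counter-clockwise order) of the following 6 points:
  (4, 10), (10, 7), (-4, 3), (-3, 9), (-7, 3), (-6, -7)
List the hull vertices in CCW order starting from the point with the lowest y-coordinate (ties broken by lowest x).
Hull (CCW) = [(-6, -7), (10, 7), (4, 10), (-3, 9), (-7, 3)]

Graham scan procedure:
  1. Find the pivot p₀ = point with lowest y (tie → lowest x): (-6, -7).
  2. Sort the remaining points by polar angle around p₀.
  3. Walk through sorted points, maintaining a stack; pop the top while the last three entries make a non-left turn (cross product ≤ 0).
  4. Final stack is the convex hull in CCW order: (-6, -7), (10, 7), (4, 10), (-3, 9), (-7, 3).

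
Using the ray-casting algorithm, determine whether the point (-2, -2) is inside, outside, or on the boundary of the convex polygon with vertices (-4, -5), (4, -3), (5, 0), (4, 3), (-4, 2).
The point (-2, -2) lies strictly inside the polygon

Cast a horizontal ray to the right from the query point and count how many polygon edges it crosses (each edge strictly once or zero times, handled with the usual half-open convention). 
Parity of crossings → odd ⇒ inside.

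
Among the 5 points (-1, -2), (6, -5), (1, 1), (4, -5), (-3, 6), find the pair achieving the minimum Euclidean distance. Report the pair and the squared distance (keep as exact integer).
Pair = ((6, -5), (4, -5)); squared distance = 4

Compute all C(5, 2) = 10 pairwise squared distances (x_i − x_j)² + (y_i − y_j)². The minimum is 4, attained by the pair ((6, -5), (4, -5)).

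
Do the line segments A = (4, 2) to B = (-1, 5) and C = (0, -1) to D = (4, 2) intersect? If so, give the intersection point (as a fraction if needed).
Yes; intersection at (4, 2) (t = 0 on AB, s = 1 on CD)

Parametrize AB as A + t(B − A) = (4 + -5 t, 2 + 3 t) and CD as C + s(D − C) = (0 + 4 s, -1 + 3 s). Solve the linear system for (t, s). Determinant = 27 ≠ 0, so a unique intersection of the containing lines exists. Solution: t = 0, s = 1 — both in [0, 1], so the segments cross. Intersection point: (4, 2).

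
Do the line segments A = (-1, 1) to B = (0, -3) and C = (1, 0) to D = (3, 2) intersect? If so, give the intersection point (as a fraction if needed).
No (intersection of containing lines falls outside at least one segment)

Parametrize and solve: t = 3/5, s = -7/10. At least one of these is outside [0, 1], so the segments do not intersect.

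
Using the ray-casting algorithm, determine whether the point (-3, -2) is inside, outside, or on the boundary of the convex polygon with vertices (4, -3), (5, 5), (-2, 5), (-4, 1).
The point (-3, -2) lies strictly outside the polygon

Cast a horizontal ray to the right from the query point and count how many polygon edges it crosses (each edge strictly once or zero times, handled with the usual half-open convention). 
Parity of crossings → even ⇒ outside.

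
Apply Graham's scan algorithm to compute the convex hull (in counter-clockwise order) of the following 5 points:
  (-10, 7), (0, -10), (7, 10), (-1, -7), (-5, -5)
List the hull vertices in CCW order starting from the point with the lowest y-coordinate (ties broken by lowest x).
Hull (CCW) = [(0, -10), (7, 10), (-10, 7), (-5, -5)]

Graham scan procedure:
  1. Find the pivot p₀ = point with lowest y (tie → lowest x): (0, -10).
  2. Sort the remaining points by polar angle around p₀.
  3. Walk through sorted points, maintaining a stack; pop the top while the last three entries make a non-left turn (cross product ≤ 0).
  4. Final stack is the convex hull in CCW order: (0, -10), (7, 10), (-10, 7), (-5, -5).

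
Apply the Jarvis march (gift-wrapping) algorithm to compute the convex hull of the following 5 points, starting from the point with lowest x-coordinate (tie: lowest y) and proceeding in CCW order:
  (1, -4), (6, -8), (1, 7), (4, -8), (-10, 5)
Hull (CCW) = [(-10, 5), (4, -8), (6, -8), (1, 7)]

Jarvis march: at each step, from the current hull vertex p, select the next vertex q as the point such that every other point lies strictly to the left of (or on) the directed line p → q. (Equivalently: for every other point r, the cross product (q − p) × (r − p) ≥ 0.)
Starting point (lowest x, tie lowest y): (-10, 5). Wrap until returning to start. Resulting hull: (-10, 5), (4, -8), (6, -8), (1, 7).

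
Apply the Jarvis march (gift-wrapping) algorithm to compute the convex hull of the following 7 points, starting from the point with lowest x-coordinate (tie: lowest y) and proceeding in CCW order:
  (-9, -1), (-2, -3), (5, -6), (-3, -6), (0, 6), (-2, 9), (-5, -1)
Hull (CCW) = [(-9, -1), (-3, -6), (5, -6), (0, 6), (-2, 9)]

Jarvis march: at each step, from the current hull vertex p, select the next vertex q as the point such that every other point lies strictly to the left of (or on) the directed line p → q. (Equivalently: for every other point r, the cross product (q − p) × (r − p) ≥ 0.)
Starting point (lowest x, tie lowest y): (-9, -1). Wrap until returning to start. Resulting hull: (-9, -1), (-3, -6), (5, -6), (0, 6), (-2, 9).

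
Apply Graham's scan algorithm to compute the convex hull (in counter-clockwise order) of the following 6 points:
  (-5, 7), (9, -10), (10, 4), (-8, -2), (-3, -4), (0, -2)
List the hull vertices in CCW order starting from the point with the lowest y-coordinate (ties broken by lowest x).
Hull (CCW) = [(9, -10), (10, 4), (-5, 7), (-8, -2)]

Graham scan procedure:
  1. Find the pivot p₀ = point with lowest y (tie → lowest x): (9, -10).
  2. Sort the remaining points by polar angle around p₀.
  3. Walk through sorted points, maintaining a stack; pop the top while the last three entries make a non-left turn (cross product ≤ 0).
  4. Final stack is the convex hull in CCW order: (9, -10), (10, 4), (-5, 7), (-8, -2).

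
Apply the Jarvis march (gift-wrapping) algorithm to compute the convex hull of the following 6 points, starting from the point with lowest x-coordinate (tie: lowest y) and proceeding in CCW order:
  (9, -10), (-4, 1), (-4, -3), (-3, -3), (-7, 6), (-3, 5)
Hull (CCW) = [(-7, 6), (-4, -3), (9, -10), (-3, 5)]

Jarvis march: at each step, from the current hull vertex p, select the next vertex q as the point such that every other point lies strictly to the left of (or on) the directed line p → q. (Equivalently: for every other point r, the cross product (q − p) × (r − p) ≥ 0.)
Starting point (lowest x, tie lowest y): (-7, 6). Wrap until returning to start. Resulting hull: (-7, 6), (-4, -3), (9, -10), (-3, 5).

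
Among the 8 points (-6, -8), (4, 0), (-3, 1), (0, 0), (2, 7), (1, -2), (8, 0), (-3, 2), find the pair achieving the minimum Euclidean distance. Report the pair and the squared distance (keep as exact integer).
Pair = ((-3, 1), (-3, 2)); squared distance = 1

Compute all C(8, 2) = 28 pairwise squared distances (x_i − x_j)² + (y_i − y_j)². The minimum is 1, attained by the pair ((-3, 1), (-3, 2)).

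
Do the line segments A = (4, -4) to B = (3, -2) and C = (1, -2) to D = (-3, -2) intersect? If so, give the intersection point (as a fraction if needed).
No (intersection of containing lines falls outside at least one segment)

Parametrize and solve: t = 1, s = -1/2. At least one of these is outside [0, 1], so the segments do not intersect.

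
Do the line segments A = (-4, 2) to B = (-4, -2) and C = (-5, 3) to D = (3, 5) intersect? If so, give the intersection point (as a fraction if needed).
No (intersection of containing lines falls outside at least one segment)

Parametrize and solve: t = -5/16, s = 1/8. At least one of these is outside [0, 1], so the segments do not intersect.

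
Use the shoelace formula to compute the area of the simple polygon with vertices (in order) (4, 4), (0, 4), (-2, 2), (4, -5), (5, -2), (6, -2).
Area = 77/2

Shoelace formula: Area = (1/2) |Σ_i (x_i · y_{i+1} − x_{i+1} · y_i)| (indices mod n). Compute each cross term:
  (4)(4) − (0)(4) = 16
  (0)(2) − (-2)(4) = 8
  (-2)(-5) − (4)(2) = 2
  (4)(-2) − (5)(-5) = 17
  (5)(-2) − (6)(-2) = 2
  (6)(4) − (4)(-2) = 32
Sum = 77, so (signed) Area = 77/2 = 77/2, |Area| = 77/2.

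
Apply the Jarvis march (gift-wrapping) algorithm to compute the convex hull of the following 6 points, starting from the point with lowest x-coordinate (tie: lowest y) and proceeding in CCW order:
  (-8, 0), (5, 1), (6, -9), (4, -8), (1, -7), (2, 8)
Hull (CCW) = [(-8, 0), (1, -7), (6, -9), (5, 1), (2, 8)]

Jarvis march: at each step, from the current hull vertex p, select the next vertex q as the point such that every other point lies strictly to the left of (or on) the directed line p → q. (Equivalently: for every other point r, the cross product (q − p) × (r − p) ≥ 0.)
Starting point (lowest x, tie lowest y): (-8, 0). Wrap until returning to start. Resulting hull: (-8, 0), (1, -7), (6, -9), (5, 1), (2, 8).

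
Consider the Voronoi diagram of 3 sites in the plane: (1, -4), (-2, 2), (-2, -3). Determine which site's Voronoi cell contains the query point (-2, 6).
Nearest site = (-2, 2)

The Voronoi cell of site s contains exactly those query points closer to s than to any other site. Compute squared distances from q = (-2, 6) to each site:
  (-2 − -2)² + (2 − 6)² = 16
  (-2 − -2)² + (-3 − 6)² = 81
  (1 − -2)² + (-4 − 6)² = 109
Minimum is attained by (-2, 2), so q lies in its Voronoi cell.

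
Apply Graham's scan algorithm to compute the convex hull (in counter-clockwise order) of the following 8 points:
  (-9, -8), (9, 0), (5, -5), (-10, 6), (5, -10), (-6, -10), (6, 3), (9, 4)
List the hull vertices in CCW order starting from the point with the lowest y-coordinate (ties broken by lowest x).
Hull (CCW) = [(-6, -10), (5, -10), (9, 0), (9, 4), (-10, 6), (-9, -8)]

Graham scan procedure:
  1. Find the pivot p₀ = point with lowest y (tie → lowest x): (-6, -10).
  2. Sort the remaining points by polar angle around p₀.
  3. Walk through sorted points, maintaining a stack; pop the top while the last three entries make a non-left turn (cross product ≤ 0).
  4. Final stack is the convex hull in CCW order: (-6, -10), (5, -10), (9, 0), (9, 4), (-10, 6), (-9, -8).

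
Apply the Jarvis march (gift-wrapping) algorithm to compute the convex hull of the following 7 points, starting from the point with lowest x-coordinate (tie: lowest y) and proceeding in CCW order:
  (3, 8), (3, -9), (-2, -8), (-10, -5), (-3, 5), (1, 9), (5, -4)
Hull (CCW) = [(-10, -5), (-2, -8), (3, -9), (5, -4), (3, 8), (1, 9), (-3, 5)]

Jarvis march: at each step, from the current hull vertex p, select the next vertex q as the point such that every other point lies strictly to the left of (or on) the directed line p → q. (Equivalently: for every other point r, the cross product (q − p) × (r − p) ≥ 0.)
Starting point (lowest x, tie lowest y): (-10, -5). Wrap until returning to start. Resulting hull: (-10, -5), (-2, -8), (3, -9), (5, -4), (3, 8), (1, 9), (-3, 5).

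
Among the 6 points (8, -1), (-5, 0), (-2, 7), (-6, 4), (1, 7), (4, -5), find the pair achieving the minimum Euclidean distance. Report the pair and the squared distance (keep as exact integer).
Pair = ((-2, 7), (1, 7)); squared distance = 9

Compute all C(6, 2) = 15 pairwise squared distances (x_i − x_j)² + (y_i − y_j)². The minimum is 9, attained by the pair ((-2, 7), (1, 7)).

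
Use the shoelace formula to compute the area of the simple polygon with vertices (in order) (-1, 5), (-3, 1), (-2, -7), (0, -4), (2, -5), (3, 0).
Area = 83/2

Shoelace formula: Area = (1/2) |Σ_i (x_i · y_{i+1} − x_{i+1} · y_i)| (indices mod n). Compute each cross term:
  (-1)(1) − (-3)(5) = 14
  (-3)(-7) − (-2)(1) = 23
  (-2)(-4) − (0)(-7) = 8
  (0)(-5) − (2)(-4) = 8
  (2)(0) − (3)(-5) = 15
  (3)(5) − (-1)(0) = 15
Sum = 83, so (signed) Area = 83/2 = 83/2, |Area| = 83/2.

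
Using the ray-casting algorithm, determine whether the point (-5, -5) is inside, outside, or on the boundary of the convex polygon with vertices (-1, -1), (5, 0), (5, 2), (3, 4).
The point (-5, -5) lies strictly outside the polygon

Cast a horizontal ray to the right from the query point and count how many polygon edges it crosses (each edge strictly once or zero times, handled with the usual half-open convention). 
Parity of crossings → even ⇒ outside.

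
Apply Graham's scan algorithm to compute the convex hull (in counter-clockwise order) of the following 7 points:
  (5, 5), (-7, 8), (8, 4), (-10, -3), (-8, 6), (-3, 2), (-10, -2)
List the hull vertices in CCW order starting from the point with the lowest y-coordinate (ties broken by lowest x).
Hull (CCW) = [(-10, -3), (8, 4), (5, 5), (-7, 8), (-8, 6), (-10, -2)]

Graham scan procedure:
  1. Find the pivot p₀ = point with lowest y (tie → lowest x): (-10, -3).
  2. Sort the remaining points by polar angle around p₀.
  3. Walk through sorted points, maintaining a stack; pop the top while the last three entries make a non-left turn (cross product ≤ 0).
  4. Final stack is the convex hull in CCW order: (-10, -3), (8, 4), (5, 5), (-7, 8), (-8, 6), (-10, -2).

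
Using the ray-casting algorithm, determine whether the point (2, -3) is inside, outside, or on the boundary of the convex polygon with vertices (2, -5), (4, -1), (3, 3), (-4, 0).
The point (2, -3) lies strictly inside the polygon

Cast a horizontal ray to the right from the query point and count how many polygon edges it crosses (each edge strictly once or zero times, handled with the usual half-open convention). 
Parity of crossings → odd ⇒ inside.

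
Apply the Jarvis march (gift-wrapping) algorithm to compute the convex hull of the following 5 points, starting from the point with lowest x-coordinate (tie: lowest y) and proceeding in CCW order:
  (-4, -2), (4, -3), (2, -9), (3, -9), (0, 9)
Hull (CCW) = [(-4, -2), (2, -9), (3, -9), (4, -3), (0, 9)]

Jarvis march: at each step, from the current hull vertex p, select the next vertex q as the point such that every other point lies strictly to the left of (or on) the directed line p → q. (Equivalently: for every other point r, the cross product (q − p) × (r − p) ≥ 0.)
Starting point (lowest x, tie lowest y): (-4, -2). Wrap until returning to start. Resulting hull: (-4, -2), (2, -9), (3, -9), (4, -3), (0, 9).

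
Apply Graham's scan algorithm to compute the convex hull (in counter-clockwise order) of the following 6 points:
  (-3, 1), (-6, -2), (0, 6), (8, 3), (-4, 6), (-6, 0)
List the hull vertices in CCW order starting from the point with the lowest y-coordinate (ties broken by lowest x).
Hull (CCW) = [(-6, -2), (8, 3), (0, 6), (-4, 6), (-6, 0)]

Graham scan procedure:
  1. Find the pivot p₀ = point with lowest y (tie → lowest x): (-6, -2).
  2. Sort the remaining points by polar angle around p₀.
  3. Walk through sorted points, maintaining a stack; pop the top while the last three entries make a non-left turn (cross product ≤ 0).
  4. Final stack is the convex hull in CCW order: (-6, -2), (8, 3), (0, 6), (-4, 6), (-6, 0).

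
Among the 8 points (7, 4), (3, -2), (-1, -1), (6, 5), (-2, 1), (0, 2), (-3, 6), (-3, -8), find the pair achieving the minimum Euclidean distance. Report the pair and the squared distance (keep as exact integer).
Pair = ((7, 4), (6, 5)); squared distance = 2

Compute all C(8, 2) = 28 pairwise squared distances (x_i − x_j)² + (y_i − y_j)². The minimum is 2, attained by the pair ((7, 4), (6, 5)).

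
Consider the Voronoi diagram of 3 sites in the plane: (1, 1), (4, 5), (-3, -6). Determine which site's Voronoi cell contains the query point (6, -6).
Nearest site = (1, 1)

The Voronoi cell of site s contains exactly those query points closer to s than to any other site. Compute squared distances from q = (6, -6) to each site:
  (1 − 6)² + (1 − -6)² = 74
  (-3 − 6)² + (-6 − -6)² = 81
  (4 − 6)² + (5 − -6)² = 125
Minimum is attained by (1, 1), so q lies in its Voronoi cell.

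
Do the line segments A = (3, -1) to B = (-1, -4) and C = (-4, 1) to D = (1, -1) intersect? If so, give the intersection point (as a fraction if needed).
No (intersection of containing lines falls outside at least one segment)

Parametrize and solve: t = 4/23, s = 29/23. At least one of these is outside [0, 1], so the segments do not intersect.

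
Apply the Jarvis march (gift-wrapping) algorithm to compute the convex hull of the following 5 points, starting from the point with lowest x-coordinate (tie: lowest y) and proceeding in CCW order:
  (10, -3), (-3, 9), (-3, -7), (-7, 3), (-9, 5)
Hull (CCW) = [(-9, 5), (-3, -7), (10, -3), (-3, 9)]

Jarvis march: at each step, from the current hull vertex p, select the next vertex q as the point such that every other point lies strictly to the left of (or on) the directed line p → q. (Equivalently: for every other point r, the cross product (q − p) × (r − p) ≥ 0.)
Starting point (lowest x, tie lowest y): (-9, 5). Wrap until returning to start. Resulting hull: (-9, 5), (-3, -7), (10, -3), (-3, 9).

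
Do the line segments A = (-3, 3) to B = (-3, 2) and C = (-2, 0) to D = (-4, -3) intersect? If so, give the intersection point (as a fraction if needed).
No (intersection of containing lines falls outside at least one segment)

Parametrize and solve: t = 9/2, s = 1/2. At least one of these is outside [0, 1], so the segments do not intersect.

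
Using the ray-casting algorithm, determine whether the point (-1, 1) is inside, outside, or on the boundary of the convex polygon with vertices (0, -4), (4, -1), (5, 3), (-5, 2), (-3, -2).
The point (-1, 1) lies strictly inside the polygon

Cast a horizontal ray to the right from the query point and count how many polygon edges it crosses (each edge strictly once or zero times, handled with the usual half-open convention). 
Parity of crossings → odd ⇒ inside.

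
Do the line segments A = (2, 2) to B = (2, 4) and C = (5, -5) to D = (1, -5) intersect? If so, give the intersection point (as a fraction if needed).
No (intersection of containing lines falls outside at least one segment)

Parametrize and solve: t = -7/2, s = 3/4. At least one of these is outside [0, 1], so the segments do not intersect.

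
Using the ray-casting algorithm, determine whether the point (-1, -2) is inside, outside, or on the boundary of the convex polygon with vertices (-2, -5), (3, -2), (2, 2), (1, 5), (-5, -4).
The point (-1, -2) lies strictly inside the polygon

Cast a horizontal ray to the right from the query point and count how many polygon edges it crosses (each edge strictly once or zero times, handled with the usual half-open convention). 
Parity of crossings → odd ⇒ inside.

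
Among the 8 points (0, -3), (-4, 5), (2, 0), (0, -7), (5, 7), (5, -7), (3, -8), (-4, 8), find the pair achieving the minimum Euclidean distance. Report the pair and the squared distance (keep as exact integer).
Pair = ((5, -7), (3, -8)); squared distance = 5

Compute all C(8, 2) = 28 pairwise squared distances (x_i − x_j)² + (y_i − y_j)². The minimum is 5, attained by the pair ((5, -7), (3, -8)).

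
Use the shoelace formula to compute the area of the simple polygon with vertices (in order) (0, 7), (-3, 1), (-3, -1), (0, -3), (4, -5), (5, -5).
Area = 44

Shoelace formula: Area = (1/2) |Σ_i (x_i · y_{i+1} − x_{i+1} · y_i)| (indices mod n). Compute each cross term:
  (0)(1) − (-3)(7) = 21
  (-3)(-1) − (-3)(1) = 6
  (-3)(-3) − (0)(-1) = 9
  (0)(-5) − (4)(-3) = 12
  (4)(-5) − (5)(-5) = 5
  (5)(7) − (0)(-5) = 35
Sum = 88, so (signed) Area = 88/2 = 44, |Area| = 44.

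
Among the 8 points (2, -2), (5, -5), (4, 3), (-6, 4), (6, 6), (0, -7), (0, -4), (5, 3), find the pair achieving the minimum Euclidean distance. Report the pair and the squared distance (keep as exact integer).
Pair = ((4, 3), (5, 3)); squared distance = 1

Compute all C(8, 2) = 28 pairwise squared distances (x_i − x_j)² + (y_i − y_j)². The minimum is 1, attained by the pair ((4, 3), (5, 3)).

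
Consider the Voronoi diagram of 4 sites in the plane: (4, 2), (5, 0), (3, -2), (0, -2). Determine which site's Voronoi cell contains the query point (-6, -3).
Nearest site = (0, -2)

The Voronoi cell of site s contains exactly those query points closer to s than to any other site. Compute squared distances from q = (-6, -3) to each site:
  (0 − -6)² + (-2 − -3)² = 37
  (3 − -6)² + (-2 − -3)² = 82
  (4 − -6)² + (2 − -3)² = 125
  (5 − -6)² + (0 − -3)² = 130
Minimum is attained by (0, -2), so q lies in its Voronoi cell.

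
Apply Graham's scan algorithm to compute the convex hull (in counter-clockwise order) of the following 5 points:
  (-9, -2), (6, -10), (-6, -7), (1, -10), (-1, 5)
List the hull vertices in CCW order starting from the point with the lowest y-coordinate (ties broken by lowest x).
Hull (CCW) = [(1, -10), (6, -10), (-1, 5), (-9, -2), (-6, -7)]

Graham scan procedure:
  1. Find the pivot p₀ = point with lowest y (tie → lowest x): (1, -10).
  2. Sort the remaining points by polar angle around p₀.
  3. Walk through sorted points, maintaining a stack; pop the top while the last three entries make a non-left turn (cross product ≤ 0).
  4. Final stack is the convex hull in CCW order: (1, -10), (6, -10), (-1, 5), (-9, -2), (-6, -7).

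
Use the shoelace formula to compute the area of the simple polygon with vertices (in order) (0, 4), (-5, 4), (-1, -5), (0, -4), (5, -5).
Area = 93/2

Shoelace formula: Area = (1/2) |Σ_i (x_i · y_{i+1} − x_{i+1} · y_i)| (indices mod n). Compute each cross term:
  (0)(4) − (-5)(4) = 20
  (-5)(-5) − (-1)(4) = 29
  (-1)(-4) − (0)(-5) = 4
  (0)(-5) − (5)(-4) = 20
  (5)(4) − (0)(-5) = 20
Sum = 93, so (signed) Area = 93/2 = 93/2, |Area| = 93/2.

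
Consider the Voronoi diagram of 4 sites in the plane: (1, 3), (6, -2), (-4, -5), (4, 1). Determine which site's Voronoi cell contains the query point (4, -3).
Nearest site = (6, -2)

The Voronoi cell of site s contains exactly those query points closer to s than to any other site. Compute squared distances from q = (4, -3) to each site:
  (6 − 4)² + (-2 − -3)² = 5
  (4 − 4)² + (1 − -3)² = 16
  (1 − 4)² + (3 − -3)² = 45
  (-4 − 4)² + (-5 − -3)² = 68
Minimum is attained by (6, -2), so q lies in its Voronoi cell.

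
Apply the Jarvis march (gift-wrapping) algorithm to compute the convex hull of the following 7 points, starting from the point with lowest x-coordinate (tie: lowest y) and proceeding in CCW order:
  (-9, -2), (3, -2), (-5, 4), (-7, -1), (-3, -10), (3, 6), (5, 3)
Hull (CCW) = [(-9, -2), (-3, -10), (3, -2), (5, 3), (3, 6), (-5, 4)]

Jarvis march: at each step, from the current hull vertex p, select the next vertex q as the point such that every other point lies strictly to the left of (or on) the directed line p → q. (Equivalently: for every other point r, the cross product (q − p) × (r − p) ≥ 0.)
Starting point (lowest x, tie lowest y): (-9, -2). Wrap until returning to start. Resulting hull: (-9, -2), (-3, -10), (3, -2), (5, 3), (3, 6), (-5, 4).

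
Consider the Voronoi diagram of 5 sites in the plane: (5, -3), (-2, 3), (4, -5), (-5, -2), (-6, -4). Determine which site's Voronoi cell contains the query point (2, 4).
Nearest site = (-2, 3)

The Voronoi cell of site s contains exactly those query points closer to s than to any other site. Compute squared distances from q = (2, 4) to each site:
  (-2 − 2)² + (3 − 4)² = 17
  (5 − 2)² + (-3 − 4)² = 58
  (-5 − 2)² + (-2 − 4)² = 85
  (4 − 2)² + (-5 − 4)² = 85
  (-6 − 2)² + (-4 − 4)² = 128
Minimum is attained by (-2, 3), so q lies in its Voronoi cell.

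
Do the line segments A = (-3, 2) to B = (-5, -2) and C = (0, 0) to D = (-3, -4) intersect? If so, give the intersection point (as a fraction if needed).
No (intersection of containing lines falls outside at least one segment)

Parametrize and solve: t = 9/2, s = 4. At least one of these is outside [0, 1], so the segments do not intersect.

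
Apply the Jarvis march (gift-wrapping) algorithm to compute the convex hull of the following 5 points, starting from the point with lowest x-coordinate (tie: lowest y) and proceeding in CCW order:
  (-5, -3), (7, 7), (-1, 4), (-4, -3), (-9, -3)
Hull (CCW) = [(-9, -3), (-4, -3), (7, 7), (-1, 4)]

Jarvis march: at each step, from the current hull vertex p, select the next vertex q as the point such that every other point lies strictly to the left of (or on) the directed line p → q. (Equivalently: for every other point r, the cross product (q − p) × (r − p) ≥ 0.)
Starting point (lowest x, tie lowest y): (-9, -3). Wrap until returning to start. Resulting hull: (-9, -3), (-4, -3), (7, 7), (-1, 4).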